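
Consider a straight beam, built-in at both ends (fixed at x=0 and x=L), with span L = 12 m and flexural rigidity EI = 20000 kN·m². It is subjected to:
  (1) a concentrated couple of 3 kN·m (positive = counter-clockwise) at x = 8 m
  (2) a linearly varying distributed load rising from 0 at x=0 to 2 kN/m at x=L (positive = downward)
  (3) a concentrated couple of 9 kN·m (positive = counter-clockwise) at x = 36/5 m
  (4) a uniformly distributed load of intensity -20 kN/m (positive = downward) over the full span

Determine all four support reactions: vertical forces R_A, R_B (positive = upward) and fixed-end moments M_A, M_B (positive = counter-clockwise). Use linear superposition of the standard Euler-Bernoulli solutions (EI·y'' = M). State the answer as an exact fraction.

Load 1 — applied couple M₀=3 kN·m at a=8 m (b=L-a=4):
  R_A = 6M₀ab/L³ = 6·3·8·4/12³ = 1/3 kN
  M_A = M₀b(2a-b)/L² = 3·4·(2·8-4)/12² = 1 kN·m
  R_B = -6M₀ab/L³ = -6·3·8·4/12³ = -1/3 kN
  M_B = M₀a(2b-a)/L² = 3·8·(2·4-8)/12² = 0 kN·m
Load 2 — triangular load w₀=2 kN/m (0→w₀ over full span):
  R_A = 3w₀L/20 = 3·2·12/20 = 18/5 kN
  M_A = w₀L²/30 = 2·12²/30 = 48/5 kN·m
  R_B = 7w₀L/20 = 7·2·12/20 = 42/5 kN
  M_B = -w₀L²/20 = -2·12²/20 = -72/5 kN·m
Load 3 — applied couple M₀=9 kN·m at a=36/5 m (b=L-a=24/5):
  R_A = 6M₀ab/L³ = 6·9·(36/5)·(24/5)/12³ = 27/25 kN
  M_A = M₀b(2a-b)/L² = 9·(24/5)·(2·(36/5)-(24/5))/12² = 72/25 kN·m
  R_B = -6M₀ab/L³ = -6·9·(36/5)·(24/5)/12³ = -27/25 kN
  M_B = M₀a(2b-a)/L² = 9·(36/5)·(2·(24/5)-(36/5))/12² = 27/25 kN·m
Load 4 — uniform load w=-20 kN/m over full span:
  R_A = wL/2 = (-20)·12/2 = -120 kN
  M_A = wL²/12 = (-20)·12²/12 = -240 kN·m
  R_B = wL/2 = (-20)·12/2 = -120 kN
  M_B = -wL²/12 = -(-20)·12²/12 = 240 kN·m
Superposition: R_A = -8624/75 kN, M_A = -5663/25 kN·m, R_B = -8476/75 kN, M_B = 5667/25 kN·m

R_A = -8624/75 kN, M_A = -5663/25 kN·m, R_B = -8476/75 kN, M_B = 5667/25 kN·m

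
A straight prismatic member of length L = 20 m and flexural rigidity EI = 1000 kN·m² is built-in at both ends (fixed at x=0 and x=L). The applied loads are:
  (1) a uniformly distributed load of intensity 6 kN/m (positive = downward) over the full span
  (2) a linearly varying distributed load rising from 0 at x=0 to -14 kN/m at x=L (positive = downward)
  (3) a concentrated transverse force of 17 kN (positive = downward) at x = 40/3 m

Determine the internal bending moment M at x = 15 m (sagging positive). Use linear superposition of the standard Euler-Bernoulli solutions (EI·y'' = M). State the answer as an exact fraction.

Load 1 — uniform load w=6 kN/m over full span:
  M_1 = wLx/2 - wL²/12 - wx²/2 = 6·20·15/2 - 6·20²/12 - 6·15²/2 = 25 kN·m
Load 2 — triangular load w₀=-14 kN/m (0→w₀ over full span):
  M_2 = 3w₀Lx/20 - w₀L²/30 - w₀x³/(6L) = 3·(-14)·20·15/20 - (-14)·20²/30 - (-14)·15³/(6·20) = -595/12 kN·m
Load 3 — point force P=17 kN at a=40/3 m (b=L-a=20/3):
  M_3 = Pa²(a+3b)(L-x)/L³ - Pa²b/L²  [x>a] = 17·(40/3)²·((40/3)+3·(20/3))·(20-15)/20³ - 17·(40/3)²·(20/3)/20² = 340/27 kN·m
Superposition: M = Σ M_i = -1295/108 kN·m ≈ -11.990741 kN·m

M(15) = -1295/108 kN·m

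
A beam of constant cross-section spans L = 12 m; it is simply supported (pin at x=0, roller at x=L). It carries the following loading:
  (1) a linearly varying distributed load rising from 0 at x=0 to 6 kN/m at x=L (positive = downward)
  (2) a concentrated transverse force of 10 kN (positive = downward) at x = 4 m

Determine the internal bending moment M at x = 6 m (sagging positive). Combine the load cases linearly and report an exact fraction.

M(6) = 74 kN·m

Load 1 — triangular load w₀=6 kN/m (0→w₀ over full span):
  M_1 = w₀Lx/6 - w₀x³/(6L) = 6·12·6/6 - 6·6³/(6·12) = 54 kN·m
Load 2 — point force P=10 kN at a=4 m (b=L-a=8):
  M_2 = Pa(L-x)/L  [x>a] = 10·4·(12-6)/12 = 20 kN·m
Superposition: M = Σ M_i = 74 kN·m ≈ 74.000000 kN·m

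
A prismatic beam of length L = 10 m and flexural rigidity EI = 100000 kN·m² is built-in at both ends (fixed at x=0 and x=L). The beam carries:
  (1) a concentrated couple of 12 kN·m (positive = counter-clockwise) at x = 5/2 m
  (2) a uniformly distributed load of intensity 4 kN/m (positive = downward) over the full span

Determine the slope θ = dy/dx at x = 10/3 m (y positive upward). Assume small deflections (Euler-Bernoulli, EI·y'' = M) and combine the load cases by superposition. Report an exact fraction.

Load 1 — applied couple M₀=12 kN·m at a=5/2 m (b=L-a=15/2):
  θ_1 = (R_Ax²/2 - M_Ax - M₀(x-a))/EI  [x>a] with R_A=27/20, M_A=-9/4 = ((27/20)·(10/3)²/2 - (-9/4)·(10/3) - 12·((10/3)-(5/2)))/100000 = 1/20000 rad
Load 2 — uniform load w=4 kN/m over full span:
  θ_2 = -wx(L-x)(L-2x)/(12EI) = -4·(10/3)·(10-(10/3))·(10-2·(10/3))/(12·100000) = -1/4050 rad
Superposition: θ = Σ θ_i = -319/1620000 rad ≈ -0.000197 rad

θ(10/3) = -319/1620000 rad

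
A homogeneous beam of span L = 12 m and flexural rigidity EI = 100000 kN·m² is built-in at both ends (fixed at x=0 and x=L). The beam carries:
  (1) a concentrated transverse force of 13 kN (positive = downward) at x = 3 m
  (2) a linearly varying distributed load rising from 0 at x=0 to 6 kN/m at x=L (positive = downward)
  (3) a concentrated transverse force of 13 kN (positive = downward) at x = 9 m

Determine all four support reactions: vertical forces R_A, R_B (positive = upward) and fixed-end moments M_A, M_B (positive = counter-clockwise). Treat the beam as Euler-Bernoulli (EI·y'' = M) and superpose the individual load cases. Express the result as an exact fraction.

R_A = 119/5 kN, M_A = 1161/20 kN·m, R_B = 191/5 kN, M_B = -1449/20 kN·m

Load 1 — point force P=13 kN at a=3 m (b=L-a=9):
  R_A = Pb²(3a+b)/L³ = 13·9²·(3·3+9)/12³ = 351/32 kN
  M_A = Pab²/L² = 13·3·9²/12² = 351/16 kN·m
  R_B = Pa²(a+3b)/L³ = 13·3²·(3+3·9)/12³ = 65/32 kN
  M_B = -Pa²b/L² = -13·3²·9/12² = -117/16 kN·m
Load 2 — triangular load w₀=6 kN/m (0→w₀ over full span):
  R_A = 3w₀L/20 = 3·6·12/20 = 54/5 kN
  M_A = w₀L²/30 = 6·12²/30 = 144/5 kN·m
  R_B = 7w₀L/20 = 7·6·12/20 = 126/5 kN
  M_B = -w₀L²/20 = -6·12²/20 = -216/5 kN·m
Load 3 — point force P=13 kN at a=9 m (b=L-a=3):
  R_A = Pb²(3a+b)/L³ = 13·3²·(3·9+3)/12³ = 65/32 kN
  M_A = Pab²/L² = 13·9·3²/12² = 117/16 kN·m
  R_B = Pa²(a+3b)/L³ = 13·9²·(9+3·3)/12³ = 351/32 kN
  M_B = -Pa²b/L² = -13·9²·3/12² = -351/16 kN·m
Superposition: R_A = 119/5 kN, M_A = 1161/20 kN·m, R_B = 191/5 kN, M_B = -1449/20 kN·m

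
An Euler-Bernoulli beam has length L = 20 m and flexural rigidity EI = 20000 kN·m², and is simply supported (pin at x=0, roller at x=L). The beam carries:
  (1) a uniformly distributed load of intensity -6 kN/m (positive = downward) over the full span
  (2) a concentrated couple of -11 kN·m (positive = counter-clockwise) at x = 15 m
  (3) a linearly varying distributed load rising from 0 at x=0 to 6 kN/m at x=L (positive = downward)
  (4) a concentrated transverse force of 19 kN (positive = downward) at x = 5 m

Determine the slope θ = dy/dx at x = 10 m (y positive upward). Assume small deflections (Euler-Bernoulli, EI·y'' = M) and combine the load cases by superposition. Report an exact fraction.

Load 1 — uniform load w=-6 kN/m over full span:
  θ_1 = -w(L³-6Lx²+4x³)/(24EI) = -(-6)·(20³-6·20·10²+4·10³)/(24·20000) = 0 rad
Load 2 — applied couple M₀=-11 kN·m at a=15 m (b=L-a=5):
  θ_2 = (M₀x²/(2L)+C₁)/EI  [x≤a] with C₁=M₀(3b²-L²)/(6L)=715/24 = ((-11)·10²/(2·20)+(715/24))/20000 = 11/96000 rad
Load 3 — triangular load w₀=6 kN/m (0→w₀ over full span):
  θ_3 = -w₀(7L⁴-30L²x²+15x⁴)/(360LEI) = -6·(7·20⁴-30·20²·10²+15·10⁴)/(360·20·20000) = -7/2400 rad
Load 4 — point force P=19 kN at a=5 m (b=L-a=15):
  θ_4 = -Pa(2L²-6Lx+3x²+a²)/(6LEI)  [x>a] = -19·5·(2·20²-6·20·10+3·10²+5²)/(6·20·20000) = 19/6400 rad
Superposition: θ = Σ θ_i = 1/6000 rad ≈ 0.000167 rad

θ(10) = 1/6000 rad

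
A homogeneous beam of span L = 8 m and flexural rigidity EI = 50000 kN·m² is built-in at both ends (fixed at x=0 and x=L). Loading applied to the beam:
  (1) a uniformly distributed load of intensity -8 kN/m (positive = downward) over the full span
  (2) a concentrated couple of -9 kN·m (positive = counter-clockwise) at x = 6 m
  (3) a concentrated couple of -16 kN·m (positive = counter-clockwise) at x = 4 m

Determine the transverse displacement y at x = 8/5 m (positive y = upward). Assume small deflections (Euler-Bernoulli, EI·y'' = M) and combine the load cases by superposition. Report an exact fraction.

Load 1 — uniform load w=-8 kN/m over full span:
  y_1 = -wx²(L-x)²/(24EI) = -(-8)·(8/5)²·(8-(8/5))²/(24·50000) = 4096/5859375 m
Load 2 — applied couple M₀=-9 kN·m at a=6 m (b=L-a=2):
  y_2 = (R_Ax³/6 - M_Ax²/2)/EI  [x≤a] with R_A=-81/64, M_A=-45/16 = ((-81/64)·(8/5)³/6 - (-45/16)·(8/5)²/2)/50000 = 171/3125000 m
Load 3 — applied couple M₀=-16 kN·m at a=4 m (b=L-a=4):
  y_3 = (R_Ax³/6 - M_Ax²/2)/EI  [x≤a] with R_A=-3, M_A=-4 = ((-3)·(8/5)³/6 - (-4)·(8/5)²/2)/50000 = 24/390625 m
Superposition: y = Σ y_i = 38213/46875000 m ≈ 0.000815 m

y(8/5) = 38213/46875000 m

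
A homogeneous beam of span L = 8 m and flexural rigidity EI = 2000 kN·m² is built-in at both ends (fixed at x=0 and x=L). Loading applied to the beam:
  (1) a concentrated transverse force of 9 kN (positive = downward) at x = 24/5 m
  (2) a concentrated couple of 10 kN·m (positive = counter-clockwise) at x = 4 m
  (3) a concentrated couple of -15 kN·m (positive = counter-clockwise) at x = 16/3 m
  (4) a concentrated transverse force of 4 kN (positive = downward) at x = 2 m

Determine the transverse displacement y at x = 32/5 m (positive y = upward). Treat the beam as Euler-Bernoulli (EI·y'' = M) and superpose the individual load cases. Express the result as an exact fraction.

Load 1 — point force P=9 kN at a=24/5 m (b=L-a=16/5):
  y_1 = -Pa²(L-x)²(3bL-(3b+a)(L-x))/(6L³EI)  [x>a] = -9·(24/5)²·(8-(32/5))²·(3·(16/5)·8-(3·(16/5)+(24/5))·(8-(32/5)))/(6·8³·2000) = -9072/1953125 m
Load 2 — applied couple M₀=10 kN·m at a=4 m (b=L-a=4):
  y_2 = (R_Ax³/6 - M_Ax²/2 - M₀(x-a)²/2)/EI  [x>a] with R_A=15/8, M_A=5/2 = ((15/8)·(32/5)³/6 - (5/2)·(32/5)²/2 - 10·((32/5)-4)²/2)/2000 = 3/3125 m
Load 3 — applied couple M₀=-15 kN·m at a=16/3 m (b=L-a=8/3):
  y_3 = (R_Ax³/6 - M_Ax²/2 - M₀(x-a)²/2)/EI  [x>a] with R_A=-5/2, M_A=-5 = ((-5/2)·(32/5)³/6 - (-5)·(32/5)²/2 - (-15)·((32/5)-(16/3))²/2)/2000 = 8/9375 m
Load 4 — point force P=4 kN at a=2 m (b=L-a=6):
  y_4 = -Pa²(L-x)²(3bL-(3b+a)(L-x))/(6L³EI)  [x>a] = -4·2²·(8-(32/5))²·(3·6·8-(3·6+2)·(8-(32/5)))/(6·8³·2000) = -7/9375 m
Superposition: y = Σ y_i = -20966/5859375 m ≈ -0.003578 m

y(32/5) = -20966/5859375 m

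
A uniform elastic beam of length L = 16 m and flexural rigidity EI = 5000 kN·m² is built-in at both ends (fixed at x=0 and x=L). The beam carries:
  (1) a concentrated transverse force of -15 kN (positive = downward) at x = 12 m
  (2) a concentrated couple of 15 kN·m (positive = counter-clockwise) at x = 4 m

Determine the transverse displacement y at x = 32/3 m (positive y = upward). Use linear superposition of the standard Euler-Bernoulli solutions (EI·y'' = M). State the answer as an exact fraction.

Load 1 — point force P=-15 kN at a=12 m (b=L-a=4):
  y_1 = -Pb²x²(3aL-(3a+b)x)/(6L³EI)  [x≤a] = -(-15)·4²·(32/3)²·(3·12·16-(3·12+4)·(32/3))/(6·16³·5000) = 112/3375 m
Load 2 — applied couple M₀=15 kN·m at a=4 m (b=L-a=12):
  y_2 = (R_Ax³/6 - M_Ax²/2 - M₀(x-a)²/2)/EI  [x>a] with R_A=135/128, M_A=-45/16 = ((135/128)·(32/3)³/6 - (-45/16)·(32/3)²/2 - 15·((32/3)-4)²/2)/5000 = 1/125 m
Superposition: y = Σ y_i = 139/3375 m ≈ 0.041185 m

y(32/3) = 139/3375 m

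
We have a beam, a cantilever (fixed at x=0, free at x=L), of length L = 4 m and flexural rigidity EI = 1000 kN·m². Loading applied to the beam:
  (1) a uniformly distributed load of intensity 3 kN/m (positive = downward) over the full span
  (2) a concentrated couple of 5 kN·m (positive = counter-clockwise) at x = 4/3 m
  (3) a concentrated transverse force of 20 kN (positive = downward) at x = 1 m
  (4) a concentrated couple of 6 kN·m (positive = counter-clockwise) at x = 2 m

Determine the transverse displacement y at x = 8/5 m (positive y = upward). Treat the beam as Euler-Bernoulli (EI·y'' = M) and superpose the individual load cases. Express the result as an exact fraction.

y(8/5) = -62189/2812500 m

Load 1 — uniform load w=3 kN/m over full span:
  y_1 = -wx²(x²-4Lx+6L²)/(24EI) = -3·(8/5)²·((8/5)²-4·4·(8/5)+6·4²)/(24·1000) = -1824/78125 m
Load 2 — applied couple M₀=5 kN·m at a=4/3 m (b=L-a=8/3):
  y_2 = M₀a(2x-a)/(2EI)  [x>a] = 5·(4/3)·(2·(8/5)-(4/3))/(2·1000) = 7/1125 m
Load 3 — point force P=20 kN at a=1 m (b=L-a=3):
  y_3 = -Pa²(3x-a)/(6EI)  [x>a] = -20·1²·(3·(8/5)-1)/(6·1000) = -19/1500 m
Load 4 — applied couple M₀=6 kN·m at a=2 m (b=L-a=2):
  y_4 = M₀x²/(2EI)  [x≤a] = 6·(8/5)²/(2·1000) = 24/3125 m
Superposition: y = Σ y_i = -62189/2812500 m ≈ -0.022112 m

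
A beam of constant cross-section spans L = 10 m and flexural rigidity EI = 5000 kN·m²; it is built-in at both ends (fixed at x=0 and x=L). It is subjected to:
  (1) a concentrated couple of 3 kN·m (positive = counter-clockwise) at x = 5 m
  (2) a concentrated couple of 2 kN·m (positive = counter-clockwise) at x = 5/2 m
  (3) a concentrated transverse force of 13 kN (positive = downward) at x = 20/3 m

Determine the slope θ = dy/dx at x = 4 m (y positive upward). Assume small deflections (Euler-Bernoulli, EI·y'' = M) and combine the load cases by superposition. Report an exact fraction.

θ(4) = -959/450000 rad

Load 1 — applied couple M₀=3 kN·m at a=5 m (b=L-a=5):
  θ_1 = (R_Ax²/2 - M_Ax)/EI  [x≤a] with R_A=9/20, M_A=3/4 = ((9/20)·4²/2 - (3/4)·4)/5000 = 3/25000 rad
Load 2 — applied couple M₀=2 kN·m at a=5/2 m (b=L-a=15/2):
  θ_2 = (R_Ax²/2 - M_Ax - M₀(x-a))/EI  [x>a] with R_A=9/40, M_A=-3/8 = ((9/40)·4²/2 - (-3/8)·4 - 2·(4-(5/2)))/5000 = 3/50000 rad
Load 3 — point force P=13 kN at a=20/3 m (b=L-a=10/3):
  θ_3 = -Pb²x(2aL-(3a+b)x)/(2L³EI)  [x≤a] = -13·(10/3)²·4·(2·(20/3)·10-(3·(20/3)+(10/3))·4)/(2·10³·5000) = -13/5625 rad
Superposition: θ = Σ θ_i = -959/450000 rad ≈ -0.002131 rad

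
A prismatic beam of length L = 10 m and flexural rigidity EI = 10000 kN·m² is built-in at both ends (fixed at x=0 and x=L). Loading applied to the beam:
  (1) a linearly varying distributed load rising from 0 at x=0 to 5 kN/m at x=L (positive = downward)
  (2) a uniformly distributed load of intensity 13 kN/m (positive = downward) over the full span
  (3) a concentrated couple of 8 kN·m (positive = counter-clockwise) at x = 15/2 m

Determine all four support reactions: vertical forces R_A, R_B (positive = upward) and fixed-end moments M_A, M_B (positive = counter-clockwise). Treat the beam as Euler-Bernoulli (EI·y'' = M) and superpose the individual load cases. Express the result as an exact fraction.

Load 1 — triangular load w₀=5 kN/m (0→w₀ over full span):
  R_A = 3w₀L/20 = 3·5·10/20 = 15/2 kN
  M_A = w₀L²/30 = 5·10²/30 = 50/3 kN·m
  R_B = 7w₀L/20 = 7·5·10/20 = 35/2 kN
  M_B = -w₀L²/20 = -5·10²/20 = -25 kN·m
Load 2 — uniform load w=13 kN/m over full span:
  R_A = wL/2 = 13·10/2 = 65 kN
  M_A = wL²/12 = 13·10²/12 = 325/3 kN·m
  R_B = wL/2 = 13·10/2 = 65 kN
  M_B = -wL²/12 = -13·10²/12 = -325/3 kN·m
Load 3 — applied couple M₀=8 kN·m at a=15/2 m (b=L-a=5/2):
  R_A = 6M₀ab/L³ = 6·8·(15/2)·(5/2)/10³ = 9/10 kN
  M_A = M₀b(2a-b)/L² = 8·(5/2)·(2·(15/2)-(5/2))/10² = 5/2 kN·m
  R_B = -6M₀ab/L³ = -6·8·(15/2)·(5/2)/10³ = -9/10 kN
  M_B = M₀a(2b-a)/L² = 8·(15/2)·(2·(5/2)-(15/2))/10² = -3/2 kN·m
Superposition: R_A = 367/5 kN, M_A = 255/2 kN·m, R_B = 408/5 kN, M_B = -809/6 kN·m

R_A = 367/5 kN, M_A = 255/2 kN·m, R_B = 408/5 kN, M_B = -809/6 kN·m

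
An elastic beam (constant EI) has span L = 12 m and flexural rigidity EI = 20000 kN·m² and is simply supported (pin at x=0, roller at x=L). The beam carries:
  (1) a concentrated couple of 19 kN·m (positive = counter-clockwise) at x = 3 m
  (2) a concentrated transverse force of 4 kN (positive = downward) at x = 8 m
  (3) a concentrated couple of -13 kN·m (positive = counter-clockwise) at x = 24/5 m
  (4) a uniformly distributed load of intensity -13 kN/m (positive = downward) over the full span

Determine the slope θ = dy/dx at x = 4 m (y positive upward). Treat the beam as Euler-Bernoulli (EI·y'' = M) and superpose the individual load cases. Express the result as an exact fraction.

Load 1 — applied couple M₀=19 kN·m at a=3 m (b=L-a=9):
  θ_1 = (M₀x²/(2L)-M₀(x-a)+C₁)/EI  [x>a] with C₁=M₀(3b²-L²)/(6L)=209/8 = (19·4²/(2·12)-19·(4-3)+(209/8))/20000 = 19/19200 rad
Load 2 — point force P=4 kN at a=8 m (b=L-a=4):
  θ_2 = -Pb(L²-b²-3x²)/(6LEI)  [x≤a] = -4·4·(12²-4²-3·4²)/(6·12·20000) = -1/1125 rad
Load 3 — applied couple M₀=-13 kN·m at a=24/5 m (b=L-a=36/5):
  θ_3 = (M₀x²/(2L)+C₁)/EI  [x≤a] with C₁=M₀(3b²-L²)/(6L)=-52/25 = ((-13)·4²/(2·12)+(-52/25))/20000 = -403/750000 rad
Load 4 — uniform load w=-13 kN/m over full span:
  θ_4 = -w(L³-6Lx²+4x³)/(24EI) = -(-13)·(12³-6·12·4²+4·4³)/(24·20000) = 169/7500 rad
Superposition: θ = Σ θ_i = 795481/36000000 rad ≈ 0.022097 rad

θ(4) = 795481/36000000 rad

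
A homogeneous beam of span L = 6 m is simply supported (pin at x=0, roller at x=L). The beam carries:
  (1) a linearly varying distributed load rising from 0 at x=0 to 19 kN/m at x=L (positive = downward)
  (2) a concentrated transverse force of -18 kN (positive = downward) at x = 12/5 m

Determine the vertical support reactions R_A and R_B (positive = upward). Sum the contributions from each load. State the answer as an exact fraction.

Load 1 — triangular load w₀=19 kN/m (0→w₀ over full span):
  R_A = w₀L/6 = 19·6/6 = 19 kN
  R_B = w₀L/3 = 19·6/3 = 38 kN
Load 2 — point force P=-18 kN at a=12/5 m (b=L-a=18/5):
  R_A = Pb/L = (-18)·(18/5)/6 = -54/5 kN
  R_B = Pa/L = (-18)·(12/5)/6 = -36/5 kN
Superposition: R_A = 41/5 kN, R_B = 154/5 kN

R_A = 41/5 kN, R_B = 154/5 kN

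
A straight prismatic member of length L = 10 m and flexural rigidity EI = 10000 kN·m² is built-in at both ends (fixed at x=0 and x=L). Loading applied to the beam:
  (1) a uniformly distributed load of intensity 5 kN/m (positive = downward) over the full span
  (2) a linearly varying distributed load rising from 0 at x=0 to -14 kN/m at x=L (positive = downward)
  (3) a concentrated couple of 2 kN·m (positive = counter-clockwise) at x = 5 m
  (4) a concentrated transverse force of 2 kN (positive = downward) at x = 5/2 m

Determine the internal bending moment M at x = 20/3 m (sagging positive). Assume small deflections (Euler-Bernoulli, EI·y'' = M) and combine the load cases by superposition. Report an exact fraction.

M(20/3) = -13873/1296 kN·m

Load 1 — uniform load w=5 kN/m over full span:
  M_1 = wLx/2 - wL²/12 - wx²/2 = 5·10·(20/3)/2 - 5·10²/12 - 5·(20/3)²/2 = 125/9 kN·m
Load 2 — triangular load w₀=-14 kN/m (0→w₀ over full span):
  M_2 = 3w₀Lx/20 - w₀L²/30 - w₀x³/(6L) = 3·(-14)·10·(20/3)/20 - (-14)·10²/30 - (-14)·(20/3)³/(6·10) = -1960/81 kN·m
Load 3 — applied couple M₀=2 kN·m at a=5 m (b=L-a=5):
  M_3 = R_Ax - M_A - M₀  [x>a] with R_A=3/10, M_A=1/2 = (3/10)·(20/3) - (1/2) - 2 = -1/2 kN·m
Load 4 — point force P=2 kN at a=5/2 m (b=L-a=15/2):
  M_4 = Pa²(a+3b)(L-x)/L³ - Pa²b/L²  [x>a] = 2·(5/2)²·((5/2)+3·(15/2))·(10-(20/3))/10³ - 2·(5/2)²·(15/2)/10² = 5/48 kN·m
Superposition: M = Σ M_i = -13873/1296 kN·m ≈ -10.704475 kN·m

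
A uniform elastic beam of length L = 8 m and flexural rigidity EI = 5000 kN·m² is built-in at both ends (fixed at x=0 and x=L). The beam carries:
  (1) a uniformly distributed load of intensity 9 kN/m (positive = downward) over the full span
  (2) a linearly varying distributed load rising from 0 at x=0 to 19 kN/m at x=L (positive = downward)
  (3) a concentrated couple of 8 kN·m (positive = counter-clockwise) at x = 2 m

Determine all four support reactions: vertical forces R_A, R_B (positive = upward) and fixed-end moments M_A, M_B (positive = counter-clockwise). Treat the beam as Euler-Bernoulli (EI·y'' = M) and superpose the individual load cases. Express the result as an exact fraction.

R_A = 2397/40 kN, M_A = 2611/30 kN·m, R_B = 3523/40 kN, M_B = -1063/10 kN·m

Load 1 — uniform load w=9 kN/m over full span:
  R_A = wL/2 = 9·8/2 = 36 kN
  M_A = wL²/12 = 9·8²/12 = 48 kN·m
  R_B = wL/2 = 9·8/2 = 36 kN
  M_B = -wL²/12 = -9·8²/12 = -48 kN·m
Load 2 — triangular load w₀=19 kN/m (0→w₀ over full span):
  R_A = 3w₀L/20 = 3·19·8/20 = 114/5 kN
  M_A = w₀L²/30 = 19·8²/30 = 608/15 kN·m
  R_B = 7w₀L/20 = 7·19·8/20 = 266/5 kN
  M_B = -w₀L²/20 = -19·8²/20 = -304/5 kN·m
Load 3 — applied couple M₀=8 kN·m at a=2 m (b=L-a=6):
  R_A = 6M₀ab/L³ = 6·8·2·6/8³ = 9/8 kN
  M_A = M₀b(2a-b)/L² = 8·6·(2·2-6)/8² = -3/2 kN·m
  R_B = -6M₀ab/L³ = -6·8·2·6/8³ = -9/8 kN
  M_B = M₀a(2b-a)/L² = 8·2·(2·6-2)/8² = 5/2 kN·m
Superposition: R_A = 2397/40 kN, M_A = 2611/30 kN·m, R_B = 3523/40 kN, M_B = -1063/10 kN·m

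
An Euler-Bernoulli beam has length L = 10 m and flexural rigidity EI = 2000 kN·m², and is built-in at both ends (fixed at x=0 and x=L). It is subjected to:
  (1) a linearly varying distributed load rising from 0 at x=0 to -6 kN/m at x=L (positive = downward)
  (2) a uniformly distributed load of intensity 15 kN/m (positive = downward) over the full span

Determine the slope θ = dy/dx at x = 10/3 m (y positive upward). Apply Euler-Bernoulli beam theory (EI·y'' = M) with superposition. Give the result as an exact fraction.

θ(10/3) = -59/1620 rad

Load 1 — triangular load w₀=-6 kN/m (0→w₀ over full span):
  θ_1 = -w₀(2x(L-x)(L-2x)(x+2L)+x²(L-x)²)/(120LEI) = -(-6)·(2·(10/3)·(10-(10/3))·(10-2·(10/3))·((10/3)+2·10)+(10/3)²·(10-(10/3))²)/(120·10·2000) = 4/405 rad
Load 2 — uniform load w=15 kN/m over full span:
  θ_2 = -wx(L-x)(L-2x)/(12EI) = -15·(10/3)·(10-(10/3))·(10-2·(10/3))/(12·2000) = -5/108 rad
Superposition: θ = Σ θ_i = -59/1620 rad ≈ -0.036420 rad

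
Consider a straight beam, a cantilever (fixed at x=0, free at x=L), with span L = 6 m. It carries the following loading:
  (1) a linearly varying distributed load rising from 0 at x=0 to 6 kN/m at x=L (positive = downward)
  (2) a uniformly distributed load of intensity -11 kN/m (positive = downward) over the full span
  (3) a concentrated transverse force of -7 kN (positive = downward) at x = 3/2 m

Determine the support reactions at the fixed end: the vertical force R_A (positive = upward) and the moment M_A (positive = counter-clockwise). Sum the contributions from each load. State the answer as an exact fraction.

R_A = -55 kN, M_A = -273/2 kN·m

Load 1 — triangular load w₀=6 kN/m (0→w₀ over full span):
  R_A = w₀L/2 = 6·6/2 = 18 kN
  M_A = w₀L²/3 = 6·6²/3 = 72 kN·m
Load 2 — uniform load w=-11 kN/m over full span:
  R_A = wL = (-11)·6 = -66 kN
  M_A = wL²/2 = (-11)·6²/2 = -198 kN·m
Load 3 — point force P=-7 kN at a=3/2 m (b=L-a=9/2):
  R_A = P = (-7) = -7 kN
  M_A = Pa = (-7)·(3/2) = -21/2 kN·m
Superposition: R_A = -55 kN, M_A = -273/2 kN·m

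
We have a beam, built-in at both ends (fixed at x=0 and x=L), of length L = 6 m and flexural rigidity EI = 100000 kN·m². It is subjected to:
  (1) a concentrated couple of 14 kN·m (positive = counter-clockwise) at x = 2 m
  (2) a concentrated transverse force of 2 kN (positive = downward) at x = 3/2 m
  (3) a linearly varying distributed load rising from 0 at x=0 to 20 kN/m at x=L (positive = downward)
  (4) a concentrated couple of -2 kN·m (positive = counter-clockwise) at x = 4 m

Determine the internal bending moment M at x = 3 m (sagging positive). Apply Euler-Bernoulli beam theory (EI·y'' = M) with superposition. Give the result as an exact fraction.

M(3) = 241/24 kN·m

Load 1 — applied couple M₀=14 kN·m at a=2 m (b=L-a=4):
  M_1 = R_Ax - M_A - M₀  [x>a] with R_A=28/9, M_A=0 = (28/9)·3 - 0 - 14 = -14/3 kN·m
Load 2 — point force P=2 kN at a=3/2 m (b=L-a=9/2):
  M_2 = Pa²(a+3b)(L-x)/L³ - Pa²b/L²  [x>a] = 2·(3/2)²·((3/2)+3·(9/2))·(6-3)/6³ - 2·(3/2)²·(9/2)/6² = 3/8 kN·m
Load 3 — triangular load w₀=20 kN/m (0→w₀ over full span):
  M_3 = 3w₀Lx/20 - w₀L²/30 - w₀x³/(6L) = 3·20·6·3/20 - 20·6²/30 - 20·3³/(6·6) = 15 kN·m
Load 4 — applied couple M₀=-2 kN·m at a=4 m (b=L-a=2):
  M_4 = R_Ax - M_A  [x≤a] with R_A=-4/9, M_A=-2/3 = (-4/9)·3 - (-2/3) = -2/3 kN·m
Superposition: M = Σ M_i = 241/24 kN·m ≈ 10.041667 kN·m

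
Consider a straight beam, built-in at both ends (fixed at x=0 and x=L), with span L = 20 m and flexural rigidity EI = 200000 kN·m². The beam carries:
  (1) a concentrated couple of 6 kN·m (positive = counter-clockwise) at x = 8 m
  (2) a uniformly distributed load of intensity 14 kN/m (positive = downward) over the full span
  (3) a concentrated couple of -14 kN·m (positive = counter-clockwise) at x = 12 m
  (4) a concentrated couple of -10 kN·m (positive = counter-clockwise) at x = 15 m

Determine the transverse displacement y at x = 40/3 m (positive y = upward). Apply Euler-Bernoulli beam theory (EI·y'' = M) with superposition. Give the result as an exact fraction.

y(40/3) = -274573/12150000 m

Load 1 — applied couple M₀=6 kN·m at a=8 m (b=L-a=12):
  y_1 = (R_Ax³/6 - M_Ax²/2 - M₀(x-a)²/2)/EI  [x>a] with R_A=54/125, M_A=18/25 = ((54/125)·(40/3)³/6 - (18/25)·(40/3)²/2 - 6·((40/3)-8)²/2)/200000 = 1/9375 m
Load 2 — uniform load w=14 kN/m over full span:
  y_2 = -wx²(L-x)²/(24EI) = -14·(40/3)²·(20-(40/3))²/(24·200000) = -28/1215 m
Load 3 — applied couple M₀=-14 kN·m at a=12 m (b=L-a=8):
  y_3 = (R_Ax³/6 - M_Ax²/2 - M₀(x-a)²/2)/EI  [x>a] with R_A=-126/125, M_A=-112/25 = ((-126/125)·(40/3)³/6 - (-112/25)·(40/3)²/2 - (-14)·((40/3)-12)²/2)/200000 = 7/112500 m
Load 4 — applied couple M₀=-10 kN·m at a=15 m (b=L-a=5):
  y_4 = (R_Ax³/6 - M_Ax²/2)/EI  [x≤a] with R_A=-9/16, M_A=-25/8 = ((-9/16)·(40/3)³/6 - (-25/8)·(40/3)²/2)/200000 = 1/3600 m
Superposition: y = Σ y_i = -274573/12150000 m ≈ -0.022599 m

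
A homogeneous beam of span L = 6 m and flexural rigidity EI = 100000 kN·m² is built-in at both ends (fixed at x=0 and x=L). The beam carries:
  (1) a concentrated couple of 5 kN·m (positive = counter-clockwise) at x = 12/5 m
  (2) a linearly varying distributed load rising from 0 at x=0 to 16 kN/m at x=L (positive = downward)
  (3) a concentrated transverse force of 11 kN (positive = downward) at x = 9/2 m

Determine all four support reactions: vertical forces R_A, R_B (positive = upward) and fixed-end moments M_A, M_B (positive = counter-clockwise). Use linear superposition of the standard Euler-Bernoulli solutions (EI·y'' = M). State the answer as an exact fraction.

Load 1 — applied couple M₀=5 kN·m at a=12/5 m (b=L-a=18/5):
  R_A = 6M₀ab/L³ = 6·5·(12/5)·(18/5)/6³ = 6/5 kN
  M_A = M₀b(2a-b)/L² = 5·(18/5)·(2·(12/5)-(18/5))/6² = 3/5 kN·m
  R_B = -6M₀ab/L³ = -6·5·(12/5)·(18/5)/6³ = -6/5 kN
  M_B = M₀a(2b-a)/L² = 5·(12/5)·(2·(18/5)-(12/5))/6² = 8/5 kN·m
Load 2 — triangular load w₀=16 kN/m (0→w₀ over full span):
  R_A = 3w₀L/20 = 3·16·6/20 = 72/5 kN
  M_A = w₀L²/30 = 16·6²/30 = 96/5 kN·m
  R_B = 7w₀L/20 = 7·16·6/20 = 168/5 kN
  M_B = -w₀L²/20 = -16·6²/20 = -144/5 kN·m
Load 3 — point force P=11 kN at a=9/2 m (b=L-a=3/2):
  R_A = Pb²(3a+b)/L³ = 11·(3/2)²·(3·(9/2)+(3/2))/6³ = 55/32 kN
  M_A = Pab²/L² = 11·(9/2)·(3/2)²/6² = 99/32 kN·m
  R_B = Pa²(a+3b)/L³ = 11·(9/2)²·((9/2)+3·(3/2))/6³ = 297/32 kN
  M_B = -Pa²b/L² = -11·(9/2)²·(3/2)/6² = -297/32 kN·m
Superposition: R_A = 2771/160 kN, M_A = 3663/160 kN·m, R_B = 6669/160 kN, M_B = -5837/160 kN·m

R_A = 2771/160 kN, M_A = 3663/160 kN·m, R_B = 6669/160 kN, M_B = -5837/160 kN·m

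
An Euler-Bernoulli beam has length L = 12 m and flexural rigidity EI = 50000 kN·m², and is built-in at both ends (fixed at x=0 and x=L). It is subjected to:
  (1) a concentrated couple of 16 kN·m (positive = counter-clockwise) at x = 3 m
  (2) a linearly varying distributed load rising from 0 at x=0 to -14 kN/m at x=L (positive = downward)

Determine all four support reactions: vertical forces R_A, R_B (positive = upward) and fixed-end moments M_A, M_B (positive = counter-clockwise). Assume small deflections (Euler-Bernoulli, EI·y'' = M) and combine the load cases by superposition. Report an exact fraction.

Load 1 — applied couple M₀=16 kN·m at a=3 m (b=L-a=9):
  R_A = 6M₀ab/L³ = 6·16·3·9/12³ = 3/2 kN
  M_A = M₀b(2a-b)/L² = 16·9·(2·3-9)/12² = -3 kN·m
  R_B = -6M₀ab/L³ = -6·16·3·9/12³ = -3/2 kN
  M_B = M₀a(2b-a)/L² = 16·3·(2·9-3)/12² = 5 kN·m
Load 2 — triangular load w₀=-14 kN/m (0→w₀ over full span):
  R_A = 3w₀L/20 = 3·(-14)·12/20 = -126/5 kN
  M_A = w₀L²/30 = (-14)·12²/30 = -336/5 kN·m
  R_B = 7w₀L/20 = 7·(-14)·12/20 = -294/5 kN
  M_B = -w₀L²/20 = -(-14)·12²/20 = 504/5 kN·m
Superposition: R_A = -237/10 kN, M_A = -351/5 kN·m, R_B = -603/10 kN, M_B = 529/5 kN·m

R_A = -237/10 kN, M_A = -351/5 kN·m, R_B = -603/10 kN, M_B = 529/5 kN·m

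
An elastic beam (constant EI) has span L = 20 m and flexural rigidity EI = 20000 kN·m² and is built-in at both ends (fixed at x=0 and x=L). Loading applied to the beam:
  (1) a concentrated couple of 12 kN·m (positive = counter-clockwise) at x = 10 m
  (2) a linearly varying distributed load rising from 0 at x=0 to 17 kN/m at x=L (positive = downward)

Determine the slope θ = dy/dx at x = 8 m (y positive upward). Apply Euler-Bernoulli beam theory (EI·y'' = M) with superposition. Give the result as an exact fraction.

θ(8) = -201/12500 rad

Load 1 — applied couple M₀=12 kN·m at a=10 m (b=L-a=10):
  θ_1 = (R_Ax²/2 - M_Ax)/EI  [x≤a] with R_A=9/10, M_A=3 = ((9/10)·8²/2 - 3·8)/20000 = 3/12500 rad
Load 2 — triangular load w₀=17 kN/m (0→w₀ over full span):
  θ_2 = -w₀(2x(L-x)(L-2x)(x+2L)+x²(L-x)²)/(120LEI) = -17·(2·8·(20-8)·(20-2·8)·(8+2·20)+8²·(20-8)²)/(120·20·20000) = -51/3125 rad
Superposition: θ = Σ θ_i = -201/12500 rad ≈ -0.016080 rad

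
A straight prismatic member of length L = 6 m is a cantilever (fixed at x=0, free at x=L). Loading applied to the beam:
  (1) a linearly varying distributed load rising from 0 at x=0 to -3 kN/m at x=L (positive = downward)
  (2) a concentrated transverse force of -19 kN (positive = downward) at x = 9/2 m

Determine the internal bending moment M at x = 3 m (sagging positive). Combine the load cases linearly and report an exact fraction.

Load 1 — triangular load w₀=-3 kN/m (0→w₀ over full span):
  M_1 = w₀Lx/2 - w₀L²/3 - w₀x³/(6L) = (-3)·6·3/2 - (-3)·6²/3 - (-3)·3³/(6·6) = 45/4 kN·m
Load 2 — point force P=-19 kN at a=9/2 m (b=L-a=3/2):
  M_2 = -P(a-x)  [x≤a] = -(-19)·((9/2)-3) = 57/2 kN·m
Superposition: M = Σ M_i = 159/4 kN·m ≈ 39.750000 kN·m

M(3) = 159/4 kN·m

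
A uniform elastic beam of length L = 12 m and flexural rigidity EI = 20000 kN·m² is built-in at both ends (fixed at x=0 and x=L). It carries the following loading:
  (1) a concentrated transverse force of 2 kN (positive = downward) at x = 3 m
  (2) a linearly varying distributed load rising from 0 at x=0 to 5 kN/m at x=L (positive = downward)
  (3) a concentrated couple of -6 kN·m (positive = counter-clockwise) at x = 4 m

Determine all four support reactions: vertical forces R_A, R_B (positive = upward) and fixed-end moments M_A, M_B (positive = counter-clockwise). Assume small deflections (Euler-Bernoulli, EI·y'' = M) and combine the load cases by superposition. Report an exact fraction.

R_A = 481/48 kN, M_A = 219/8 kN·m, R_B = 1055/48 kN, M_B = -313/8 kN·m

Load 1 — point force P=2 kN at a=3 m (b=L-a=9):
  R_A = Pb²(3a+b)/L³ = 2·9²·(3·3+9)/12³ = 27/16 kN
  M_A = Pab²/L² = 2·3·9²/12² = 27/8 kN·m
  R_B = Pa²(a+3b)/L³ = 2·3²·(3+3·9)/12³ = 5/16 kN
  M_B = -Pa²b/L² = -2·3²·9/12² = -9/8 kN·m
Load 2 — triangular load w₀=5 kN/m (0→w₀ over full span):
  R_A = 3w₀L/20 = 3·5·12/20 = 9 kN
  M_A = w₀L²/30 = 5·12²/30 = 24 kN·m
  R_B = 7w₀L/20 = 7·5·12/20 = 21 kN
  M_B = -w₀L²/20 = -5·12²/20 = -36 kN·m
Load 3 — applied couple M₀=-6 kN·m at a=4 m (b=L-a=8):
  R_A = 6M₀ab/L³ = 6·(-6)·4·8/12³ = -2/3 kN
  M_A = M₀b(2a-b)/L² = (-6)·8·(2·4-8)/12² = 0 kN·m
  R_B = -6M₀ab/L³ = -6·(-6)·4·8/12³ = 2/3 kN
  M_B = M₀a(2b-a)/L² = (-6)·4·(2·8-4)/12² = -2 kN·m
Superposition: R_A = 481/48 kN, M_A = 219/8 kN·m, R_B = 1055/48 kN, M_B = -313/8 kN·m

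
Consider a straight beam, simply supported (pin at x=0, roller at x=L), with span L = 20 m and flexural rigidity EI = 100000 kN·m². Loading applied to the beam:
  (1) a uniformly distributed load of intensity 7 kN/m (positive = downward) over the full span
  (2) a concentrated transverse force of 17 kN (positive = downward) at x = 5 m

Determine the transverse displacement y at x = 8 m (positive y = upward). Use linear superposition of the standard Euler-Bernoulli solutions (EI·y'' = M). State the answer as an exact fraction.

Load 1 — uniform load w=7 kN/m over full span:
  y_1 = -wx(L³-2Lx²+x³)/(24EI) = -7·8·(20³-2·20·8²+8³)/(24·100000) = -434/3125 m
Load 2 — point force P=17 kN at a=5 m (b=L-a=15):
  y_2 = -Pa(L-x)(2Lx-a²-x²)/(6LEI)  [x>a] = -17·5·(20-8)·(2·20·8-5²-8²)/(6·20·100000) = -3927/200000 m
Superposition: y = Σ y_i = -31703/200000 m ≈ -0.158515 m

y(8) = -31703/200000 m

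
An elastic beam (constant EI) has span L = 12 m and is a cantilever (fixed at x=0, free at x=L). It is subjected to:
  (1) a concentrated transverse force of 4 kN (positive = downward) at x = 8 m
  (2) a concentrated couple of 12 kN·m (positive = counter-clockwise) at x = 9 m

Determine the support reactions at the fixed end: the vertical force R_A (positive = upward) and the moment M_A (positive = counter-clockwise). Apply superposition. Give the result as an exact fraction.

Load 1 — point force P=4 kN at a=8 m (b=L-a=4):
  R_A = P = 4 kN
  M_A = Pa = 4·8 = 32 kN·m
Load 2 — applied couple M₀=12 kN·m at a=9 m (b=L-a=3):
  R_A = 0 kN
  M_A = -M₀ = -12 kN·m
Superposition: R_A = 4 kN, M_A = 20 kN·m

R_A = 4 kN, M_A = 20 kN·m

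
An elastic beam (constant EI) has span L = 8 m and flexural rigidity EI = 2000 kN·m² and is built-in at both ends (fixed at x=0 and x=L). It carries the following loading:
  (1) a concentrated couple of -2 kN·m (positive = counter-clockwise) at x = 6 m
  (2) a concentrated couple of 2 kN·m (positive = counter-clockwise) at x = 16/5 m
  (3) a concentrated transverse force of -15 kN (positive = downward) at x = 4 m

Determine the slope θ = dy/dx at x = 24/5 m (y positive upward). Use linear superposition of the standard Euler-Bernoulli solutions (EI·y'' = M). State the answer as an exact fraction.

Load 1 — applied couple M₀=-2 kN·m at a=6 m (b=L-a=2):
  θ_1 = (R_Ax²/2 - M_Ax)/EI  [x≤a] with R_A=-9/32, M_A=-5/8 = ((-9/32)·(24/5)²/2 - (-5/8)·(24/5))/2000 = -3/25000 rad
Load 2 — applied couple M₀=2 kN·m at a=16/5 m (b=L-a=24/5):
  θ_2 = (R_Ax²/2 - M_Ax - M₀(x-a))/EI  [x>a] with R_A=9/25, M_A=6/25 = ((9/25)·(24/5)²/2 - (6/25)·(24/5) - 2·((24/5)-(16/5)))/2000 = -8/78125 rad
Load 3 — point force P=-15 kN at a=4 m (b=L-a=4):
  θ_3 = Pa²(L-x)(2bL-(3b+a)(L-x))/(2L³EI)  [x>a] = (-15)·4²·(8-(24/5))·(2·4·8-(3·4+4)·(8-(24/5)))/(2·8³·2000) = -3/625 rad
Superposition: θ = Σ θ_i = -3139/625000 rad ≈ -0.005022 rad

θ(24/5) = -3139/625000 rad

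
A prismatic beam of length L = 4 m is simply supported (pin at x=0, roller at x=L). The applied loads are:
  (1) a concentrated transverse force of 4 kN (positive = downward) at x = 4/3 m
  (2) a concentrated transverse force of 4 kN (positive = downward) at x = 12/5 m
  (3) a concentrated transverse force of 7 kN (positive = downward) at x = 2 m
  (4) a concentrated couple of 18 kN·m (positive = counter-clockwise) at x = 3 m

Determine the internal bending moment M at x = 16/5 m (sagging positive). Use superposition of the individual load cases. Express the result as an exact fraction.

M(16/5) = 164/75 kN·m

Load 1 — point force P=4 kN at a=4/3 m (b=L-a=8/3):
  M_1 = Pa(L-x)/L  [x>a] = 4·(4/3)·(4-(16/5))/4 = 16/15 kN·m
Load 2 — point force P=4 kN at a=12/5 m (b=L-a=8/5):
  M_2 = Pa(L-x)/L  [x>a] = 4·(12/5)·(4-(16/5))/4 = 48/25 kN·m
Load 3 — point force P=7 kN at a=2 m (b=L-a=2):
  M_3 = Pa(L-x)/L  [x>a] = 7·2·(4-(16/5))/4 = 14/5 kN·m
Load 4 — applied couple M₀=18 kN·m at a=3 m (b=L-a=1):
  M_4 = M₀x/L - M₀  [x>a] = 18·(16/5)/4 - 18 = -18/5 kN·m
Superposition: M = Σ M_i = 164/75 kN·m ≈ 2.186667 kN·m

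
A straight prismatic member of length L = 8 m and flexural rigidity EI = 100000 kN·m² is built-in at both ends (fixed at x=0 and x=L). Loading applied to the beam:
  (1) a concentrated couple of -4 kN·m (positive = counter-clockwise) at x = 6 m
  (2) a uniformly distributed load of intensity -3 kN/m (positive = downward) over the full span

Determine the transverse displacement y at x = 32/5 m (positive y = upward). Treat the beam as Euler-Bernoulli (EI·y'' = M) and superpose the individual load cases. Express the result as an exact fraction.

Load 1 — applied couple M₀=-4 kN·m at a=6 m (b=L-a=2):
  y_1 = (R_Ax³/6 - M_Ax²/2 - M₀(x-a)²/2)/EI  [x>a] with R_A=-9/16, M_A=-5/4 = ((-9/16)·(32/5)³/6 - (-5/4)·(32/5)²/2 - (-4)·((32/5)-6)²/2)/100000 = 21/1562500 m
Load 2 — uniform load w=-3 kN/m over full span:
  y_2 = -wx²(L-x)²/(24EI) = -(-3)·(32/5)²·(8-(32/5))²/(24·100000) = 256/1953125 m
Superposition: y = Σ y_i = 1129/7812500 m ≈ 0.000145 m

y(32/5) = 1129/7812500 m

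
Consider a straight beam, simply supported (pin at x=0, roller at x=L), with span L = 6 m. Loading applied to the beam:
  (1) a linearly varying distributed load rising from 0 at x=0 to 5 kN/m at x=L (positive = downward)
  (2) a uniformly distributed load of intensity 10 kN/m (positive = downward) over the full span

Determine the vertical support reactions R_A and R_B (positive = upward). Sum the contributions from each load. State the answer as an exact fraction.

Load 1 — triangular load w₀=5 kN/m (0→w₀ over full span):
  R_A = w₀L/6 = 5·6/6 = 5 kN
  R_B = w₀L/3 = 5·6/3 = 10 kN
Load 2 — uniform load w=10 kN/m over full span:
  R_A = wL/2 = 10·6/2 = 30 kN
  R_B = wL/2 = 10·6/2 = 30 kN
Superposition: R_A = 35 kN, R_B = 40 kN

R_A = 35 kN, R_B = 40 kN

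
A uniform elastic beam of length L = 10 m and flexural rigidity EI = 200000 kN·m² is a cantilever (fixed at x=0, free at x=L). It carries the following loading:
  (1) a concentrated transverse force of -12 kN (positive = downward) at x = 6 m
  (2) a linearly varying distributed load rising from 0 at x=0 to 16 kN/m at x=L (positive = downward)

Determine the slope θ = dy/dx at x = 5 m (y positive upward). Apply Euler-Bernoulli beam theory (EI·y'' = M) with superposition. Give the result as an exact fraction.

θ(5) = -899/120000 rad

Load 1 — point force P=-12 kN at a=6 m (b=L-a=4):
  θ_1 = -Px(2a-x)/(2EI)  [x≤a] = -(-12)·5·(2·6-5)/(2·200000) = 21/20000 rad
Load 2 — triangular load w₀=16 kN/m (0→w₀ over full span):
  θ_2 = (w₀Lx²/4-w₀L²x/3-w₀x⁴/(24L))/EI = (16·10·5²/4-16·10²·5/3-16·5⁴/(24·10))/200000 = -41/4800 rad
Superposition: θ = Σ θ_i = -899/120000 rad ≈ -0.007492 rad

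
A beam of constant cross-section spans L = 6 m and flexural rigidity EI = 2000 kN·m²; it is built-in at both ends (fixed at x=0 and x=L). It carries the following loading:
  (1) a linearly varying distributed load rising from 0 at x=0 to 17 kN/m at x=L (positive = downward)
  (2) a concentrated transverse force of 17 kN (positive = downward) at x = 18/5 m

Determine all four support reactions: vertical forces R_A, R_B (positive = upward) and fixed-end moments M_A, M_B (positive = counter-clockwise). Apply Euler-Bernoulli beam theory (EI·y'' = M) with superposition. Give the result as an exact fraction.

Load 1 — triangular load w₀=17 kN/m (0→w₀ over full span):
  R_A = 3w₀L/20 = 3·17·6/20 = 153/10 kN
  M_A = w₀L²/30 = 17·6²/30 = 102/5 kN·m
  R_B = 7w₀L/20 = 7·17·6/20 = 357/10 kN
  M_B = -w₀L²/20 = -17·6²/20 = -153/5 kN·m
Load 2 — point force P=17 kN at a=18/5 m (b=L-a=12/5):
  R_A = Pb²(3a+b)/L³ = 17·(12/5)²·(3·(18/5)+(12/5))/6³ = 748/125 kN
  M_A = Pab²/L² = 17·(18/5)·(12/5)²/6² = 1224/125 kN·m
  R_B = Pa²(a+3b)/L³ = 17·(18/5)²·((18/5)+3·(12/5))/6³ = 1377/125 kN
  M_B = -Pa²b/L² = -17·(18/5)²·(12/5)/6² = -1836/125 kN·m
Superposition: R_A = 5321/250 kN, M_A = 3774/125 kN·m, R_B = 11679/250 kN, M_B = -5661/125 kN·m

R_A = 5321/250 kN, M_A = 3774/125 kN·m, R_B = 11679/250 kN, M_B = -5661/125 kN·m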